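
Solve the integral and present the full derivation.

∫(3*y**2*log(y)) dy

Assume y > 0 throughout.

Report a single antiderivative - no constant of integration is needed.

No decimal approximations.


Step 1. Integrate ∫(3*y**2*log(y)) dy by parts with u = log(y), dv = (3*y**2) dy, so v = y**3 [assuming y > 0]: now y**3*log(y) + ∫(-y**2) dy.
Step 2. Evaluate the standard form: now y**3*log(y) - y**3/3.
Answer: y**3*log(y) - y**3/3.


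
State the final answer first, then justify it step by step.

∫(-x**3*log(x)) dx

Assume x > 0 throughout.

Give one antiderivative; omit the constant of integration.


The answer is -x**4*log(x)/4 + x**4/16.
Step 1. Integrate ∫(-x**3*log(x)) dx by parts with u = log(x), dv = (-x**3) dx, so v = -x**4/4 [assuming x > 0]: now -x**4*log(x)/4 + ∫(x**3/4) dx.
Step 2. Evaluate the standard form: now -x**4*log(x)/4 + x**4/16.
Answer: -x**4*log(x)/4 + x**4/16.


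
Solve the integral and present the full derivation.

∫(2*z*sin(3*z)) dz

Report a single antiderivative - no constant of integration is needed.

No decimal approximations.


Step 1. Integrate ∫(2*z*sin(3*z)) dz by parts with u = z, dv = (2*sin(3*z)) dz, so v = -2*cos(3*z)/3: now -2*z*cos(3*z)/3 + ∫(2*cos(3*z)/3) dz.
Step 2. Evaluate the standard form: now -2*z*cos(3*z)/3 + 2*sin(3*z)/9.
Answer: -2*z*cos(3*z)/3 + 2*sin(3*z)/9.


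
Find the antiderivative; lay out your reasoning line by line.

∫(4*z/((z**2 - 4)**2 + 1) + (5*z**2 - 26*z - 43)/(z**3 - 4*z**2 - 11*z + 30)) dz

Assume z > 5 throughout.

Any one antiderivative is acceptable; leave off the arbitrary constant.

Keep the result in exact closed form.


Step 1. Rewrite: now ∫(4*z/((z**2 - 4)**2 + 1)) dz + ∫((5*z**2 - 26*z - 43)/(z**3 - 4*z**2 - 11*z + 30)) dz.
Step 2. Decompose ∫((5*z**2 - 26*z - 43)/(z**3 - 4*z**2 - 11*z + 30)) dz by partial fractions, (5*z**2 - 26*z - 43)/(z**3 - 4*z**2 - 11*z + 30) = 2/(z + 3) + 5/(z - 2) - 2/(z - 5): now ∫(4*z/((z**2 - 4)**2 + 1)) dz + ∫(-2/(z - 5)) dz + ∫(5/(z - 2)) dz + ∫(2/(z + 3)) dz.
Step 3. Evaluate the standard form [assuming z > 5]: now -2*log(z - 5) + ∫(4*z/((z**2 - 4)**2 + 1)) dz + ∫(5/(z - 2)) dz + ∫(2/(z + 3)) dz.
Step 4. Evaluate the standard form [assuming z > -3]: now -2*log(z - 5) + 2*log(z + 3) + ∫(4*z/((z**2 - 4)**2 + 1)) dz + ∫(5/(z - 2)) dz.
Step 5. Evaluate the standard form [assuming z > 2]: now -2*log(z - 5) + 5*log(z - 2) + 2*log(z + 3) + ∫(4*z/((z**2 - 4)**2 + 1)) dz.
Step 6. Substitute u = z**2 - 4, turning ∫(4*z/((z**2 - 4)**2 + 1)) dz into ∫(2/(u**2 + 1)) du: now -2*log(z - 5) + 5*log(z - 2) + 2*log(z + 3) + ∫(2/(u**2 + 1)) du.
Step 7. Evaluate the standard form: now -2*log(z - 5) + 5*log(z - 2) + 2*log(z + 3) + 2*atan(u).
Step 8. Substitute back u = z**2 - 4: now -2*log(z - 5) + 5*log(z - 2) + 2*log(z + 3) + 2*atan(z**2 - 4).
Answer: -2*log(z - 5) + 5*log(z - 2) + 2*log(z + 3) + 2*atan(z**2 - 4).


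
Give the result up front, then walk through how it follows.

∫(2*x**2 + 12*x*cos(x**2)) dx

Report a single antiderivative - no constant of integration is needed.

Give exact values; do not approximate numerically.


The answer is 2*x**3/3 + 6*sin(x**2).
Step 1. Rewrite: now ∫(2*x**2) dx + ∫(12*x*cos(x**2)) dx.
Step 2. Evaluate the standard form: now 2*x**3/3 + ∫(12*x*cos(x**2)) dx.
Step 3. Substitute u = x**2, turning ∫(12*x*cos(x**2)) dx into ∫(6*cos(u)) du: now 2*x**3/3 + ∫(6*cos(u)) du.
Step 4. Evaluate the standard form: now 2*x**3/3 + 6*sin(u).
Step 5. Substitute back u = x**2: now 2*x**3/3 + 6*sin(x**2).
Answer: 2*x**3/3 + 6*sin(x**2).


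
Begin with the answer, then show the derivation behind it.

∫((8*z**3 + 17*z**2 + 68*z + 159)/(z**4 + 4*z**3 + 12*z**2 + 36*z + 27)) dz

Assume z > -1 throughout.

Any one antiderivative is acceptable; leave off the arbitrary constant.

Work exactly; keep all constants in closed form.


The answer is 5*log(z + 1) + 3*log(z + 3) - atan(z/3)/3.
Step 1. Decompose ∫((8*z**3 + 17*z**2 + 68*z + 159)/(z**4 + 4*z**3 + 12*z**2 + 36*z + 27)) dz by partial fractions, (8*z**3 + 17*z**2 + 68*z + 159)/(z**4 + 4*z**3 + 12*z**2 + 36*z + 27) = -1/(z**2 + 9) + 3/(z + 3) + 5/(z + 1): now ∫(5/(z + 1)) dz + ∫(3/(z + 3)) dz + ∫(-1/(z**2 + 9)) dz.
Step 2. Evaluate the standard form [assuming z > -1]: now 5*log(z + 1) + ∫(3/(z + 3)) dz + ∫(-1/(z**2 + 9)) dz.
Step 3. Evaluate the standard form [assuming z > -3]: now 5*log(z + 1) + 3*log(z + 3) + ∫(-1/(z**2 + 9)) dz.
Step 4. Evaluate the standard form: now 5*log(z + 1) + 3*log(z + 3) - atan(z/3)/3.
Answer: 5*log(z + 1) + 3*log(z + 3) - atan(z/3)/3.


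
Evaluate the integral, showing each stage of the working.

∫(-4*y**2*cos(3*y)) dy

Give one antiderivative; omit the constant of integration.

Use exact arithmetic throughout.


Step 1. Integrate ∫(-4*y**2*cos(3*y)) dy by parts with u = y**2, dv = (-4*cos(3*y)) dy, so v = -4*sin(3*y)/3: now -4*y**2*sin(3*y)/3 + ∫(8*y*sin(3*y)/3) dy.
Step 2. Integrate ∫(8*y*sin(3*y)/3) dy by parts with u = y, dv = (8*sin(3*y)/3) dy, so v = -8*cos(3*y)/9: now -4*y**2*sin(3*y)/3 - 8*y*cos(3*y)/9 + ∫(8*cos(3*y)/9) dy.
Step 3. Evaluate the standard form: now -4*y**2*sin(3*y)/3 - 8*y*cos(3*y)/9 + 8*sin(3*y)/27.
Answer: -4*y**2*sin(3*y)/3 - 8*y*cos(3*y)/9 + 8*sin(3*y)/27.


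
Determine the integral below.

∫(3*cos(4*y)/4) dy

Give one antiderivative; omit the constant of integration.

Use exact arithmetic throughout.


Answer: 3*sin(4*y)/16.


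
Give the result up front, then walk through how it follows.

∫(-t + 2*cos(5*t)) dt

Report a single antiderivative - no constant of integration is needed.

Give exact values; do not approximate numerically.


The answer is -t**2/2 + 2*sin(5*t)/5.
Step 1. Rewrite: now ∫(-t) dt + ∫(2*cos(5*t)) dt.
Step 2. Evaluate the standard form: now -t**2/2 + ∫(2*cos(5*t)) dt.
Step 3. Evaluate the standard form: now -t**2/2 + 2*sin(5*t)/5.
Answer: -t**2/2 + 2*sin(5*t)/5.


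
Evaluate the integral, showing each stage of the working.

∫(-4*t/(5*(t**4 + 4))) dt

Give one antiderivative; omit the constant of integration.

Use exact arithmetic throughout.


Step 1. Substitute u = t**2, turning ∫(-4*t/(5*(t**4 + 4))) dt into ∫(-2/(5*(u**2 + 4))) du: now ∫(-2/(5*(u**2 + 4))) du.
Step 2. Evaluate the standard form: now -atan(u/2)/5.
Step 3. Substitute back u = t**2: now -atan(t**2/2)/5.
Answer: -atan(t**2/2)/5.


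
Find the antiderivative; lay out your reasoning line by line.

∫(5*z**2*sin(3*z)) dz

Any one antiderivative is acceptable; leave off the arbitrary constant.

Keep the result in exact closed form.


Step 1. Integrate ∫(5*z**2*sin(3*z)) dz by parts with u = z**2, dv = (5*sin(3*z)) dz, so v = -5*cos(3*z)/3: now -5*z**2*cos(3*z)/3 + ∫(10*z*cos(3*z)/3) dz.
Step 2. Integrate ∫(10*z*cos(3*z)/3) dz by parts with u = z, dv = (10*cos(3*z)/3) dz, so v = 10*sin(3*z)/9: now -5*z**2*cos(3*z)/3 + 10*z*sin(3*z)/9 + ∫(-10*sin(3*z)/9) dz.
Step 3. Evaluate the standard form: now -5*z**2*cos(3*z)/3 + 10*z*sin(3*z)/9 + 10*cos(3*z)/27.
Answer: -5*z**2*cos(3*z)/3 + 10*z*sin(3*z)/9 + 10*cos(3*z)/27.


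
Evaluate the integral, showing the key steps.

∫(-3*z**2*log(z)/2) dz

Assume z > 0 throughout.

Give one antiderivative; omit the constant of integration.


Step 1. Integrate ∫(-3*z**2*log(z)/2) dz by parts with u = log(z), dv = (-3*z**2/2) dz, so v = -z**3/2 [assuming z > 0]: now -z**3*log(z)/2 + ∫(z**2/2) dz.
Step 2. Evaluate the standard form: now -z**3*log(z)/2 + z**3/6.
Answer: -z**3*log(z)/2 + z**3/6.


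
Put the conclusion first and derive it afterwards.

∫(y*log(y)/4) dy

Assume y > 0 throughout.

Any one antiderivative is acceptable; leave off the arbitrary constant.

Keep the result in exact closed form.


The answer is y**2*log(y)/8 - y**2/16.
Step 1. Integrate ∫(y*log(y)/4) dy by parts with u = log(y), dv = (y/4) dy, so v = y**2/8 [assuming y > 0]: now y**2*log(y)/8 + ∫(-y/8) dy.
Step 2. Evaluate the standard form: now y**2*log(y)/8 - y**2/16.
Answer: y**2*log(y)/8 - y**2/16.


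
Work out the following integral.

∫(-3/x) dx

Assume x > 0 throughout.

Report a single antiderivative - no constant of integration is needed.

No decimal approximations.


Answer: -3*log(x).


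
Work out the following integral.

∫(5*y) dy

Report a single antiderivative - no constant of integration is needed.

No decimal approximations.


Answer: 5*y**2/2.


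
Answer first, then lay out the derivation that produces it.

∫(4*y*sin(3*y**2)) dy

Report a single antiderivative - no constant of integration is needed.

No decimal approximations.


The answer is -2*cos(3*y**2)/3.
Step 1. Substitute u = y**2, turning ∫(4*y*sin(3*y**2)) dy into ∫(2*sin(3*u)) du: now ∫(2*sin(3*u)) du.
Step 2. Evaluate the standard form: now -2*cos(3*u)/3.
Step 3. Substitute back u = y**2: now -2*cos(3*y**2)/3.
Answer: -2*cos(3*y**2)/3.


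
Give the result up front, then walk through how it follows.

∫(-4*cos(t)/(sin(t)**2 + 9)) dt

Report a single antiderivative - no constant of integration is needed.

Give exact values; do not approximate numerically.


The answer is -4*atan(sin(t)/3)/3.
Step 1. Substitute u = sin(t), turning ∫(-4*cos(t)/(sin(t)**2 + 9)) dt into ∫(-4/(u**2 + 9)) du: now ∫(-4/(u**2 + 9)) du.
Step 2. Evaluate the standard form: now -4*atan(u/3)/3.
Step 3. Substitute back u = sin(t): now -4*atan(sin(t)/3)/3.
Answer: -4*atan(sin(t)/3)/3.


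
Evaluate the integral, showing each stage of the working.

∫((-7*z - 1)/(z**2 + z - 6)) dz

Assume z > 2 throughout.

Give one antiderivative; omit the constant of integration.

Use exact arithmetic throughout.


Step 1. Decompose ∫((-7*z - 1)/(z**2 + z - 6)) dz by partial fractions, (-7*z - 1)/(z**2 + z - 6) = -4/(z + 3) - 3/(z - 2): now ∫(-3/(z - 2)) dz + ∫(-4/(z + 3)) dz.
Step 2. Evaluate the standard form [assuming z > -3]: now -4*log(z + 3) + ∫(-3/(z - 2)) dz.
Step 3. Evaluate the standard form [assuming z > 2]: now -3*log(z - 2) - 4*log(z + 3).
Answer: -3*log(z - 2) - 4*log(z + 3).


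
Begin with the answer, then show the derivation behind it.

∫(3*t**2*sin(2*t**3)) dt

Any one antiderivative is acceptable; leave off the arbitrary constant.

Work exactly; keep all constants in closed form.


The answer is -cos(2*t**3)/2.
Step 1. Substitute u = t**3, turning ∫(3*t**2*sin(2*t**3)) dt into ∫(sin(2*u)) du: now ∫(sin(2*u)) du.
Step 2. Evaluate the standard form: now -cos(2*u)/2.
Step 3. Substitute back u = t**3: now -cos(2*t**3)/2.
Answer: -cos(2*t**3)/2.


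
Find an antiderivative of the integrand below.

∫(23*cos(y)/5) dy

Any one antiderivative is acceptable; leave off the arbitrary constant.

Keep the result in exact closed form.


Answer: 23*sin(y)/5.


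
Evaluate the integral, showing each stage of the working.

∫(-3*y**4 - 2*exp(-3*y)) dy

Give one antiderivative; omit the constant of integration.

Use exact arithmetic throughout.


Step 1. Rewrite: now ∫(-3*y**4) dy + ∫(-2*exp(-3*y)) dy.
Step 2. Evaluate the standard form: now -3*y**5/5 + ∫(-2*exp(-3*y)) dy.
Step 3. Evaluate the standard form: now -3*y**5/5 + 2*exp(-3*y)/3.
Answer: -3*y**5/5 + 2*exp(-3*y)/3.


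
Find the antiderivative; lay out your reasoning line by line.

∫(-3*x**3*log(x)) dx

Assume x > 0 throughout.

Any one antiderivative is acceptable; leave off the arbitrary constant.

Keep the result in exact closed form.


Step 1. Integrate ∫(-3*x**3*log(x)) dx by parts with u = log(x), dv = (-3*x**3) dx, so v = -3*x**4/4 [assuming x > 0]: now -3*x**4*log(x)/4 + ∫(3*x**3/4) dx.
Step 2. Evaluate the standard form: now -3*x**4*log(x)/4 + 3*x**4/16.
Answer: -3*x**4*log(x)/4 + 3*x**4/16.


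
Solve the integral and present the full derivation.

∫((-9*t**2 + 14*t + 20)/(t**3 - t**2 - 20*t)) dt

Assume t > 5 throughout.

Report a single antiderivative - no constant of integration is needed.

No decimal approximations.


Step 1. Decompose ∫((-9*t**2 + 14*t + 20)/(t**3 - t**2 - 20*t)) dt by partial fractions, (-9*t**2 + 14*t + 20)/(t**3 - t**2 - 20*t) = -5/(t + 4) - 3/(t - 5) - 1/t: now ∫(-1/t) dt + ∫(-3/(t - 5)) dt + ∫(-5/(t + 4)) dt.
Step 2. Evaluate the standard form [assuming t > 5]: now -3*log(t - 5) + ∫(-1/t) dt + ∫(-5/(t + 4)) dt.
Step 3. Evaluate the standard form [assuming t > 0]: now -log(t) - 3*log(t - 5) + ∫(-5/(t + 4)) dt.
Step 4. Evaluate the standard form [assuming t > -4]: now -log(t) - 3*log(t - 5) - 5*log(t + 4).
Answer: -log(t) - 3*log(t - 5) - 5*log(t + 4).


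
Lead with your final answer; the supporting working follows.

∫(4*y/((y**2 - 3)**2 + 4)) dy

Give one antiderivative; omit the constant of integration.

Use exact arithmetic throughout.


The answer is atan(y**2/2 - 3/2).
Step 1. Substitute u = y**2 - 3, turning ∫(4*y/((y**2 - 3)**2 + 4)) dy into ∫(2/(u**2 + 4)) du: now ∫(2/(u**2 + 4)) du.
Step 2. Evaluate the standard form: now atan(u/2).
Step 3. Substitute back u = y**2 - 3: now atan(y**2/2 - 3/2).
Answer: atan(y**2/2 - 3/2).


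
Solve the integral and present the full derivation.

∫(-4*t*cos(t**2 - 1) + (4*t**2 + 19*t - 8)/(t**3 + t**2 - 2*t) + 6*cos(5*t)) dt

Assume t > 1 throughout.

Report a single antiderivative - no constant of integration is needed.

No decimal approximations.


Step 1. Rewrite: now ∫(-4*t*cos(t**2 - 1)) dt + ∫((4*t**2 + 19*t - 8)/(t**3 + t**2 - 2*t)) dt + ∫(6*cos(5*t)) dt.
Step 2. Substitute u = t**2 - 1, turning ∫(-4*t*cos(t**2 - 1)) dt into ∫(-2*cos(u)) du: now ∫((4*t**2 + 19*t - 8)/(t**3 + t**2 - 2*t)) dt + ∫(6*cos(5*t)) dt + ∫(-2*cos(u)) du.
Step 3. Evaluate the standard form: now -2*sin(u) + ∫((4*t**2 + 19*t - 8)/(t**3 + t**2 - 2*t)) dt + ∫(6*cos(5*t)) dt.
Step 4. Substitute back u = t**2 - 1: now -2*sin(t**2 - 1) + ∫((4*t**2 + 19*t - 8)/(t**3 + t**2 - 2*t)) dt + ∫(6*cos(5*t)) dt.
Step 5. Decompose ∫((4*t**2 + 19*t - 8)/(t**3 + t**2 - 2*t)) dt by partial fractions, (4*t**2 + 19*t - 8)/(t**3 + t**2 - 2*t) = -5/(t + 2) + 5/(t - 1) + 4/t: now -2*sin(t**2 - 1) + ∫(4/t) dt + ∫(5/(t - 1)) dt + ∫(-5/(t + 2)) dt + ∫(6*cos(5*t)) dt.
Step 6. Evaluate the standard form [assuming t > 1]: now 5*log(t - 1) - 2*sin(t**2 - 1) + ∫(4/t) dt + ∫(-5/(t + 2)) dt + ∫(6*cos(5*t)) dt.
Step 7. Evaluate the standard form [assuming t > 0]: now 4*log(t) + 5*log(t - 1) - 2*sin(t**2 - 1) + ∫(-5/(t + 2)) dt + ∫(6*cos(5*t)) dt.
Step 8. Evaluate the standard form [assuming t > -2]: now 4*log(t) + 5*log(t - 1) - 5*log(t + 2) - 2*sin(t**2 - 1) + ∫(6*cos(5*t)) dt.
Step 9. Evaluate the standard form: now 4*log(t) + 5*log(t - 1) - 5*log(t + 2) + 6*sin(5*t)/5 - 2*sin(t**2 - 1).
Answer: 4*log(t) + 5*log(t - 1) - 5*log(t + 2) + 6*sin(5*t)/5 - 2*sin(t**2 - 1).


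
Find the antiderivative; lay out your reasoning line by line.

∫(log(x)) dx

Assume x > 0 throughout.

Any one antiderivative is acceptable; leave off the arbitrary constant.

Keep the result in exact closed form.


Step 1. Integrate ∫(log(x)) dx by parts with u = log(x), dv = (1) dx, so v = x [assuming x > 0]: now x*log(x) + ∫(-1) dx.
Step 2. Evaluate the standard form: now x*log(x) - x.
Answer: x*log(x) - x.


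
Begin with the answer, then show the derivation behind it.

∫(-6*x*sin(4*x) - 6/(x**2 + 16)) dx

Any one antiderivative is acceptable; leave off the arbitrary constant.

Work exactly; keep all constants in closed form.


The answer is 3*x*cos(4*x)/2 - 3*sin(4*x)/8 - 3*atan(x/4)/2.
Step 1. Rewrite: now ∫(-6*x*sin(4*x)) dx + ∫(-6/(x**2 + 16)) dx.
Step 2. Integrate ∫(-6*x*sin(4*x)) dx by parts with u = x, dv = (-6*sin(4*x)) dx, so v = 3*cos(4*x)/2: now 3*x*cos(4*x)/2 + ∫(-6/(x**2 + 16)) dx + ∫(-3*cos(4*x)/2) dx.
Step 3. Evaluate the standard form: now 3*x*cos(4*x)/2 - 3*sin(4*x)/8 + ∫(-6/(x**2 + 16)) dx.
Step 4. Evaluate the standard form: now 3*x*cos(4*x)/2 - 3*sin(4*x)/8 - 3*atan(x/4)/2.
Answer: 3*x*cos(4*x)/2 - 3*sin(4*x)/8 - 3*atan(x/4)/2.


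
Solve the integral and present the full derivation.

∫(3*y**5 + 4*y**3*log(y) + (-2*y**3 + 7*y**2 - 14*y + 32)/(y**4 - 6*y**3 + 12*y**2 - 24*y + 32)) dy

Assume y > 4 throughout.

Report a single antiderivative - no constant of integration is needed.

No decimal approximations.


Step 1. Rewrite: now ∫(3*y**5) dy + ∫(4*y**3*log(y)) dy + ∫((-2*y**3 + 7*y**2 - 14*y + 32)/(y**4 - 6*y**3 + 12*y**2 - 24*y + 32)) dy.
Step 2. Evaluate the standard form: now y**6/2 + ∫(4*y**3*log(y)) dy + ∫((-2*y**3 + 7*y**2 - 14*y + 32)/(y**4 - 6*y**3 + 12*y**2 - 24*y + 32)) dy.
Step 3. Integrate ∫(4*y**3*log(y)) dy by parts with u = log(y), dv = (4*y**3) dy, so v = y**4 [assuming y > 0]: now y**6/2 + y**4*log(y) + ∫(-y**3) dy + ∫((-2*y**3 + 7*y**2 - 14*y + 32)/(y**4 - 6*y**3 + 12*y**2 - 24*y + 32)) dy.
Step 4. Evaluate the standard form: now y**6/2 + y**4*log(y) - y**4/4 + ∫((-2*y**3 + 7*y**2 - 14*y + 32)/(y**4 - 6*y**3 + 12*y**2 - 24*y + 32)) dy.
Step 5. Decompose ∫((-2*y**3 + 7*y**2 - 14*y + 32)/(y**4 - 6*y**3 + 12*y**2 - 24*y + 32)) dy by partial fractions, (-2*y**3 + 7*y**2 - 14*y + 32)/(y**4 - 6*y**3 + 12*y**2 - 24*y + 32) = 1/(y**2 + 4) - 1/(y - 2) - 1/(y - 4): now y**6/2 + y**4*log(y) - y**4/4 + ∫(-1/(y - 4)) dy + ∫(-1/(y - 2)) dy + ∫(1/(y**2 + 4)) dy.
Step 6. Evaluate the standard form [assuming y > 2]: now y**6/2 + y**4*log(y) - y**4/4 - log(y - 2) + ∫(-1/(y - 4)) dy + ∫(1/(y**2 + 4)) dy.
Step 7. Evaluate the standard form [assuming y > 4]: now y**6/2 + y**4*log(y) - y**4/4 - log(y - 4) - log(y - 2) + ∫(1/(y**2 + 4)) dy.
Step 8. Evaluate the standard form: now y**6/2 + y**4*log(y) - y**4/4 - log(y - 4) - log(y - 2) + atan(y/2)/2.
Answer: y**6/2 + y**4*log(y) - y**4/4 - log(y - 4) - log(y - 2) + atan(y/2)/2.


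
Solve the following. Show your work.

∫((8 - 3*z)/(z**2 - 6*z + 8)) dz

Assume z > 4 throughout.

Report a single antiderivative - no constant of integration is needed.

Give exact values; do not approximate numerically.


Step 1. Decompose ∫((8 - 3*z)/(z**2 - 6*z + 8)) dz by partial fractions, (8 - 3*z)/(z**2 - 6*z + 8) = -1/(z - 2) - 2/(z - 4): now ∫(-2/(z - 4)) dz + ∫(-1/(z - 2)) dz.
Step 2. Evaluate the standard form [assuming z > 4]: now -2*log(z - 4) + ∫(-1/(z - 2)) dz.
Step 3. Evaluate the standard form [assuming z > 2]: now -2*log(z - 4) - log(z - 2).
Answer: -2*log(z - 4) - log(z - 2).


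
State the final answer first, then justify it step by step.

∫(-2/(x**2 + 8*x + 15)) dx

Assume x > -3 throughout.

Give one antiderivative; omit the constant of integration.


The answer is -log(x + 3) + log(x + 5).
Step 1. Decompose ∫(-2/(x**2 + 8*x + 15)) dx by partial fractions, -2/(x**2 + 8*x + 15) = 1/(x + 5) - 1/(x + 3): now ∫(-1/(x + 3)) dx + ∫(1/(x + 5)) dx.
Step 2. Evaluate the standard form [assuming x > -3]: now -log(x + 3) + ∫(1/(x + 5)) dx.
Step 3. Evaluate the standard form [assuming x > -5]: now -log(x + 3) + log(x + 5).
Answer: -log(x + 3) + log(x + 5).


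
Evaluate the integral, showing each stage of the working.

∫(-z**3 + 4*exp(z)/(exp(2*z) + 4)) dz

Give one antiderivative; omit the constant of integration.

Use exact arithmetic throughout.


Step 1. Rewrite: now ∫(-z**3) dz + ∫(4*exp(z)/(exp(2*z) + 4)) dz.
Step 2. Substitute u = exp(z), turning ∫(4*exp(z)/(exp(2*z) + 4)) dz into ∫(4/(u**2 + 4)) du: now ∫(-z**3) dz + ∫(4/(u**2 + 4)) du.
Step 3. Evaluate the standard form: now 2*atan(u/2) + ∫(-z**3) dz.
Step 4. Substitute back u = exp(z): now 2*atan(exp(z)/2) + ∫(-z**3) dz.
Step 5. Evaluate the standard form: now -z**4/4 + 2*atan(exp(z)/2).
Answer: -z**4/4 + 2*atan(exp(z)/2).


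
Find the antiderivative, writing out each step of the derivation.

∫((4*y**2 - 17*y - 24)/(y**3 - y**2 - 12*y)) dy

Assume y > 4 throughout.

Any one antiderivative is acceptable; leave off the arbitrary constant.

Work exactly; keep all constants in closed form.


Step 1. Decompose ∫((4*y**2 - 17*y - 24)/(y**3 - y**2 - 12*y)) dy by partial fractions, (4*y**2 - 17*y - 24)/(y**3 - y**2 - 12*y) = 3/(y + 3) - 1/(y - 4) + 2/y: now ∫(2/y) dy + ∫(-1/(y - 4)) dy + ∫(3/(y + 3)) dy.
Step 2. Evaluate the standard form [assuming y > 4]: now -log(y - 4) + ∫(2/y) dy + ∫(3/(y + 3)) dy.
Step 3. Evaluate the standard form [assuming y > -3]: now -log(y - 4) + 3*log(y + 3) + ∫(2/y) dy.
Step 4. Evaluate the standard form [assuming y > 0]: now 2*log(y) - log(y - 4) + 3*log(y + 3).
Answer: 2*log(y) - log(y - 4) + 3*log(y + 3).


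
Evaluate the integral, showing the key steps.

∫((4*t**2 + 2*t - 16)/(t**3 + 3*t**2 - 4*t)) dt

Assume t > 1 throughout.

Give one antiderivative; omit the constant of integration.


Step 1. Decompose ∫((4*t**2 + 2*t - 16)/(t**3 + 3*t**2 - 4*t)) dt by partial fractions, (4*t**2 + 2*t - 16)/(t**3 + 3*t**2 - 4*t) = 2/(t + 4) - 2/(t - 1) + 4/t: now ∫(4/t) dt + ∫(-2/(t - 1)) dt + ∫(2/(t + 4)) dt.
Step 2. Evaluate the standard form [assuming t > -4]: now 2*log(t + 4) + ∫(4/t) dt + ∫(-2/(t - 1)) dt.
Step 3. Evaluate the standard form [assuming t > 1]: now -2*log(t - 1) + 2*log(t + 4) + ∫(4/t) dt.
Step 4. Evaluate the standard form [assuming t > 0]: now 4*log(t) - 2*log(t - 1) + 2*log(t + 4).
Answer: 4*log(t) - 2*log(t - 1) + 2*log(t + 4).


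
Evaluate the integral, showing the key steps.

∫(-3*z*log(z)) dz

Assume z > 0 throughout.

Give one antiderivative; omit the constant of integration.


Step 1. Integrate ∫(-3*z*log(z)) dz by parts with u = log(z), dv = (-3*z) dz, so v = -3*z**2/2 [assuming z > 0]: now -3*z**2*log(z)/2 + ∫(3*z/2) dz.
Step 2. Evaluate the standard form: now -3*z**2*log(z)/2 + 3*z**2/4.
Answer: -3*z**2*log(z)/2 + 3*z**2/4.


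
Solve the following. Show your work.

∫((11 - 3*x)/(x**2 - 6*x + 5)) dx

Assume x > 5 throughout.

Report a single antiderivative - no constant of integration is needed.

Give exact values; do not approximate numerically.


Step 1. Decompose ∫((11 - 3*x)/(x**2 - 6*x + 5)) dx by partial fractions, (11 - 3*x)/(x**2 - 6*x + 5) = -2/(x - 1) - 1/(x - 5): now ∫(-1/(x - 5)) dx + ∫(-2/(x - 1)) dx.
Step 2. Evaluate the standard form [assuming x > 5]: now -log(x - 5) + ∫(-2/(x - 1)) dx.
Step 3. Evaluate the standard form [assuming x > 1]: now -log(x - 5) - 2*log(x - 1).
Answer: -log(x - 5) - 2*log(x - 1).


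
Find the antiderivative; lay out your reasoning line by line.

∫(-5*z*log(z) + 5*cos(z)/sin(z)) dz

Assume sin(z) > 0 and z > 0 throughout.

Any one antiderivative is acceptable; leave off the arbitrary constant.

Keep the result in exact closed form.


Step 1. Rewrite: now ∫(-5*z*log(z)) dz + ∫(5*cos(z)/sin(z)) dz.
Step 2. Substitute u = sin(z), turning ∫(5*cos(z)/sin(z)) dz into ∫(5/u) du: now ∫(5/u) du + ∫(-5*z*log(z)) dz.
Step 3. Evaluate the standard form [assuming u > 0]: now 5*log(u) + ∫(-5*z*log(z)) dz.
Step 4. Substitute back u = sin(z): now 5*log(sin(z)) + ∫(-5*z*log(z)) dz.
Step 5. Integrate ∫(-5*z*log(z)) dz by parts with u = log(z), dv = (-5*z) dz, so v = -5*z**2/2 [assuming z > 0]: now -5*z**2*log(z)/2 + 5*log(sin(z)) + ∫(5*z/2) dz.
Step 6. Evaluate the standard form: now -5*z**2*log(z)/2 + 5*z**2/4 + 5*log(sin(z)).
Answer: -5*z**2*log(z)/2 + 5*z**2/4 + 5*log(sin(z)).


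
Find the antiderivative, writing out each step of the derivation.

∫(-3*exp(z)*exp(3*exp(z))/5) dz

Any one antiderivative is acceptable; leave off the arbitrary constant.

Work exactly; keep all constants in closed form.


Step 1. Substitute u = exp(z), turning ∫(-3*exp(z)*exp(3*exp(z))/5) dz into ∫(-3*exp(3*u)/5) du: now ∫(-3*exp(3*u)/5) du.
Step 2. Evaluate the standard form: now -exp(3*u)/5.
Step 3. Substitute back u = exp(z): now -exp(3*exp(z))/5.
Answer: -exp(3*exp(z))/5.


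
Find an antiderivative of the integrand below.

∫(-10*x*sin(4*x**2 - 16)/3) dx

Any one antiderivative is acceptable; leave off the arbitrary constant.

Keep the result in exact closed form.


Answer: 5*cos(4*x**2 - 16)/12.


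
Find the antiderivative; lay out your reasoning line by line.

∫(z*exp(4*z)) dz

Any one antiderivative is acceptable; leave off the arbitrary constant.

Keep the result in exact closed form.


Step 1. Integrate ∫(z*exp(4*z)) dz by parts with u = z, dv = (exp(4*z)) dz, so v = exp(4*z)/4: now z*exp(4*z)/4 + ∫(-exp(4*z)/4) dz.
Step 2. Evaluate the standard form: now z*exp(4*z)/4 - exp(4*z)/16.
Answer: z*exp(4*z)/4 - exp(4*z)/16.


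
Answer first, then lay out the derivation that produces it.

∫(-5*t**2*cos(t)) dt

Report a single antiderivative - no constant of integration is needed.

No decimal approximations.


The answer is -5*t**2*sin(t) - 10*t*cos(t) + 10*sin(t).
Step 1. Integrate ∫(-5*t**2*cos(t)) dt by parts with u = t**2, dv = (-5*cos(t)) dt, so v = -5*sin(t): now -5*t**2*sin(t) + ∫(10*t*sin(t)) dt.
Step 2. Integrate ∫(10*t*sin(t)) dt by parts with u = t, dv = (10*sin(t)) dt, so v = -10*cos(t): now -5*t**2*sin(t) - 10*t*cos(t) + ∫(10*cos(t)) dt.
Step 3. Evaluate the standard form: now -5*t**2*sin(t) - 10*t*cos(t) + 10*sin(t).
Answer: -5*t**2*sin(t) - 10*t*cos(t) + 10*sin(t).


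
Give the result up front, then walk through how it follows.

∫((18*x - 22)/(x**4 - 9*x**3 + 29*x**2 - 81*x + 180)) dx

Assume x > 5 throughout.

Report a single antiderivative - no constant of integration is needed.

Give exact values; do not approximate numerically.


The answer is 2*log(x - 5) - 2*log(x - 4) - 2*atan(x/3)/3.
Step 1. Decompose ∫((18*x - 22)/(x**4 - 9*x**3 + 29*x**2 - 81*x + 180)) dx by partial fractions, (18*x - 22)/(x**4 - 9*x**3 + 29*x**2 - 81*x + 180) = -2/(x**2 + 9) - 2/(x - 4) + 2/(x - 5): now ∫(2/(x - 5)) dx + ∫(-2/(x - 4)) dx + ∫(-2/(x**2 + 9)) dx.
Step 2. Evaluate the standard form [assuming x > 4]: now -2*log(x - 4) + ∫(2/(x - 5)) dx + ∫(-2/(x**2 + 9)) dx.
Step 3. Evaluate the standard form [assuming x > 5]: now 2*log(x - 5) - 2*log(x - 4) + ∫(-2/(x**2 + 9)) dx.
Step 4. Evaluate the standard form: now 2*log(x - 5) - 2*log(x - 4) - 2*atan(x/3)/3.
Answer: 2*log(x - 5) - 2*log(x - 4) - 2*atan(x/3)/3.


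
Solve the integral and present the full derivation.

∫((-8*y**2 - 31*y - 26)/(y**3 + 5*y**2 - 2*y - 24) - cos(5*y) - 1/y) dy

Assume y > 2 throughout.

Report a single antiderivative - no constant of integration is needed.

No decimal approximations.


Step 1. Rewrite: now ∫(-1/y) dy + ∫((-8*y**2 - 31*y - 26)/(y**3 + 5*y**2 - 2*y - 24)) dy + ∫(-cos(5*y)) dy.
Step 2. Evaluate the standard form: now -sin(5*y)/5 + ∫(-1/y) dy + ∫((-8*y**2 - 31*y - 26)/(y**3 + 5*y**2 - 2*y - 24)) dy.
Step 3. Decompose ∫((-8*y**2 - 31*y - 26)/(y**3 + 5*y**2 - 2*y - 24)) dy by partial fractions, (-8*y**2 - 31*y - 26)/(y**3 + 5*y**2 - 2*y - 24) = -5/(y + 4) + 1/(y + 3) - 4/(y - 2): now -sin(5*y)/5 + ∫(-1/y) dy + ∫(-4/(y - 2)) dy + ∫(1/(y + 3)) dy + ∫(-5/(y + 4)) dy.
Step 4. Evaluate the standard form [assuming y > 2]: now -4*log(y - 2) - sin(5*y)/5 + ∫(-1/y) dy + ∫(1/(y + 3)) dy + ∫(-5/(y + 4)) dy.
Step 5. Evaluate the standard form [assuming y > -3]: now -4*log(y - 2) + log(y + 3) - sin(5*y)/5 + ∫(-1/y) dy + ∫(-5/(y + 4)) dy.
Step 6. Evaluate the standard form [assuming y > -4]: now -4*log(y - 2) + log(y + 3) - 5*log(y + 4) - sin(5*y)/5 + ∫(-1/y) dy.
Step 7. Evaluate the standard form [assuming y > 0]: now -log(y) - 4*log(y - 2) + log(y + 3) - 5*log(y + 4) - sin(5*y)/5.
Answer: -log(y) - 4*log(y - 2) + log(y + 3) - 5*log(y + 4) - sin(5*y)/5.


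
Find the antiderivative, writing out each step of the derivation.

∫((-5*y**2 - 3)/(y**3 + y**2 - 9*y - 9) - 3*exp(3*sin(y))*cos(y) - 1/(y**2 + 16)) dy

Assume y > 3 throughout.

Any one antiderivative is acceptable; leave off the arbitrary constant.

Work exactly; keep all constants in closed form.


Step 1. Rewrite: now ∫((-5*y**2 - 3)/(y**3 + y**2 - 9*y - 9)) dy + ∫(-3*exp(3*sin(y))*cos(y)) dy + ∫(-1/(y**2 + 16)) dy.
Step 2. Decompose ∫((-5*y**2 - 3)/(y**3 + y**2 - 9*y - 9)) dy by partial fractions, (-5*y**2 - 3)/(y**3 + y**2 - 9*y - 9) = -4/(y + 3) + 1/(y + 1) - 2/(y - 3): now ∫(-3*exp(3*sin(y))*cos(y)) dy + ∫(-2/(y - 3)) dy + ∫(1/(y + 1)) dy + ∫(-4/(y + 3)) dy + ∫(-1/(y**2 + 16)) dy.
Step 3. Evaluate the standard form [assuming y > -1]: now log(y + 1) + ∫(-3*exp(3*sin(y))*cos(y)) dy + ∫(-2/(y - 3)) dy + ∫(-4/(y + 3)) dy + ∫(-1/(y**2 + 16)) dy.
Step 4. Evaluate the standard form [assuming y > -3]: now log(y + 1) - 4*log(y + 3) + ∫(-3*exp(3*sin(y))*cos(y)) dy + ∫(-2/(y - 3)) dy + ∫(-1/(y**2 + 16)) dy.
Step 5. Evaluate the standard form [assuming y > 3]: now -2*log(y - 3) + log(y + 1) - 4*log(y + 3) + ∫(-3*exp(3*sin(y))*cos(y)) dy + ∫(-1/(y**2 + 16)) dy.
Step 6. Evaluate the standard form: now -2*log(y - 3) + log(y + 1) - 4*log(y + 3) - atan(y/4)/4 + ∫(-3*exp(3*sin(y))*cos(y)) dy.
Step 7. Substitute u = sin(y), turning ∫(-3*exp(3*sin(y))*cos(y)) dy into ∫(-3*exp(3*u)) du: now -2*log(y - 3) + log(y + 1) - 4*log(y + 3) - atan(y/4)/4 + ∫(-3*exp(3*u)) du.
Step 8. Evaluate the standard form: now -exp(3*u) - 2*log(y - 3) + log(y + 1) - 4*log(y + 3) - atan(y/4)/4.
Step 9. Substitute back u = sin(y): now -exp(3*sin(y)) - 2*log(y - 3) + log(y + 1) - 4*log(y + 3) - atan(y/4)/4.
Answer: -exp(3*sin(y)) - 2*log(y - 3) + log(y + 1) - 4*log(y + 3) - atan(y/4)/4.


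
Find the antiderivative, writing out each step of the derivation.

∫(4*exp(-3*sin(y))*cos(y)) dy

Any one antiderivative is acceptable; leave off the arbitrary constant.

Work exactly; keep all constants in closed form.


Step 1. Substitute u = sin(y), turning ∫(4*exp(-3*sin(y))*cos(y)) dy into ∫(4*exp(-3*u)) du: now ∫(4*exp(-3*u)) du.
Step 2. Evaluate the standard form: now -4*exp(-3*u)/3.
Step 3. Substitute back u = sin(y): now -4*exp(-3*sin(y))/3.
Answer: -4*exp(-3*sin(y))/3.


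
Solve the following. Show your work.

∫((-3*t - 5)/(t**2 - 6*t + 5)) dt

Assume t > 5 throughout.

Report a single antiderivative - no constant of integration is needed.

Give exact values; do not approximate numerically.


Step 1. Decompose ∫((-3*t - 5)/(t**2 - 6*t + 5)) dt by partial fractions, (-3*t - 5)/(t**2 - 6*t + 5) = 2/(t - 1) - 5/(t - 5): now ∫(-5/(t - 5)) dt + ∫(2/(t - 1)) dt.
Step 2. Evaluate the standard form [assuming t > 5]: now -5*log(t - 5) + ∫(2/(t - 1)) dt.
Step 3. Evaluate the standard form [assuming t > 1]: now -5*log(t - 5) + 2*log(t - 1).
Answer: -5*log(t - 5) + 2*log(t - 1).


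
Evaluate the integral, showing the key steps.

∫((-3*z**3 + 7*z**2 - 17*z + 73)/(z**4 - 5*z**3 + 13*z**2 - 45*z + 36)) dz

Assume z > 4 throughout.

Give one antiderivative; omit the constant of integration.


Step 1. Decompose ∫((-3*z**3 + 7*z**2 - 17*z + 73)/(z**4 - 5*z**3 + 13*z**2 - 45*z + 36)) dz by partial fractions, (-3*z**3 + 7*z**2 - 17*z + 73)/(z**4 - 5*z**3 + 13*z**2 - 45*z + 36) = -2/(z**2 + 9) - 2/(z - 1) - 1/(z - 4): now ∫(-1/(z - 4)) dz + ∫(-2/(z - 1)) dz + ∫(-2/(z**2 + 9)) dz.
Step 2. Evaluate the standard form [assuming z > 1]: now -2*log(z - 1) + ∫(-1/(z - 4)) dz + ∫(-2/(z**2 + 9)) dz.
Step 3. Evaluate the standard form [assuming z > 4]: now -log(z - 4) - 2*log(z - 1) + ∫(-2/(z**2 + 9)) dz.
Step 4. Evaluate the standard form: now -log(z - 4) - 2*log(z - 1) - 2*atan(z/3)/3.
Answer: -log(z - 4) - 2*log(z - 1) - 2*atan(z/3)/3.


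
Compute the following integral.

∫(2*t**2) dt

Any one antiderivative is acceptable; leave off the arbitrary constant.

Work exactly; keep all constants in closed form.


Answer: 2*t**3/3.


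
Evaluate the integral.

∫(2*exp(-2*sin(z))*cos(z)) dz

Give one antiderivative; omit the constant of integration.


Answer: -exp(-2*sin(z)).


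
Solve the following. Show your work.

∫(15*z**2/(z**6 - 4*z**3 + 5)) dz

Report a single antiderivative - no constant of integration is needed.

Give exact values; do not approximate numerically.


Step 1. Substitute u = z**3 - 2, turning ∫(15*z**2/(z**6 - 4*z**3 + 5)) dz into ∫(5/(u**2 + 1)) du: now ∫(5/(u**2 + 1)) du.
Step 2. Evaluate the standard form: now 5*atan(u).
Step 3. Substitute back u = z**3 - 2: now 5*atan(z**3 - 2).
Answer: 5*atan(z**3 - 2).


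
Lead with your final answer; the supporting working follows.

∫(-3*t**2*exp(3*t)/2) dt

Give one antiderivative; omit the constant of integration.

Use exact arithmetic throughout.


The answer is -t**2*exp(3*t)/2 + t*exp(3*t)/3 - exp(3*t)/9.
Step 1. Integrate ∫(-3*t**2*exp(3*t)/2) dt by parts with u = t**2, dv = (-3*exp(3*t)/2) dt, so v = -exp(3*t)/2: now -t**2*exp(3*t)/2 + ∫(t*exp(3*t)) dt.
Step 2. Integrate ∫(t*exp(3*t)) dt by parts with u = t, dv = (exp(3*t)) dt, so v = exp(3*t)/3: now -t**2*exp(3*t)/2 + t*exp(3*t)/3 + ∫(-exp(3*t)/3) dt.
Step 3. Evaluate the standard form: now -t**2*exp(3*t)/2 + t*exp(3*t)/3 - exp(3*t)/9.
Answer: -t**2*exp(3*t)/2 + t*exp(3*t)/3 - exp(3*t)/9.


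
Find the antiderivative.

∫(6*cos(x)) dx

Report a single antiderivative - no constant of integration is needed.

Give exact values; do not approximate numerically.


Answer: 6*sin(x).


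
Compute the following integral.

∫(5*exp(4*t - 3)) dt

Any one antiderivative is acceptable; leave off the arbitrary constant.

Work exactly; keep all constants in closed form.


Answer: 5*exp(4*t - 3)/4.


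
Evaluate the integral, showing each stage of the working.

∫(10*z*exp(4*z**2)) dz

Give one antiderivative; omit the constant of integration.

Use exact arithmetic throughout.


Step 1. Substitute u = z**2, turning ∫(10*z*exp(4*z**2)) dz into ∫(5*exp(4*u)) du: now ∫(5*exp(4*u)) du.
Step 2. Evaluate the standard form: now 5*exp(4*u)/4.
Step 3. Substitute back u = z**2: now 5*exp(4*z**2)/4.
Answer: 5*exp(4*z**2)/4.


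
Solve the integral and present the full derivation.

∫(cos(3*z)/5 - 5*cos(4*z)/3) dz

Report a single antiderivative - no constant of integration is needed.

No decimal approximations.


Step 1. Rewrite: now ∫(cos(3*z)/5) dz + ∫(-5*cos(4*z)/3) dz.
Step 2. Evaluate the standard form: now -5*sin(4*z)/12 + ∫(cos(3*z)/5) dz.
Step 3. Evaluate the standard form: now sin(3*z)/15 - 5*sin(4*z)/12.
Answer: sin(3*z)/15 - 5*sin(4*z)/12.


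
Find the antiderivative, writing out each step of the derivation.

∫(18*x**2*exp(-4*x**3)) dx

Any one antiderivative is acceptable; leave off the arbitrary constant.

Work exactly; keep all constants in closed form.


Step 1. Substitute u = x**3, turning ∫(18*x**2*exp(-4*x**3)) dx into ∫(6*exp(-4*u)) du: now ∫(6*exp(-4*u)) du.
Step 2. Evaluate the standard form: now -3*exp(-4*u)/2.
Step 3. Substitute back u = x**3: now -3*exp(-4*x**3)/2.
Answer: -3*exp(-4*x**3)/2.


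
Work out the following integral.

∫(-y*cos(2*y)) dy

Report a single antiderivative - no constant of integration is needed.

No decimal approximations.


Answer: -y*sin(2*y)/2 - cos(2*y)/4.


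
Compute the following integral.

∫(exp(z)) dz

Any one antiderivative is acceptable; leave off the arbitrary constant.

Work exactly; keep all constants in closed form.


Answer: exp(z).


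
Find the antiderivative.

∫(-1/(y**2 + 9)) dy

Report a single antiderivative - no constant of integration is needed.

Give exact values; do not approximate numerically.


Answer: -atan(y/3)/3.


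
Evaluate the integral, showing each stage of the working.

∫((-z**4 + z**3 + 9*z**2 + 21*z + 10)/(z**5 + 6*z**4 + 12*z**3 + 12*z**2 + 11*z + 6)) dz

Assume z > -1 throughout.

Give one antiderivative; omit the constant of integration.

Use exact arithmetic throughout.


Step 1. Decompose ∫((-z**4 + z**3 + 9*z**2 + 21*z + 10)/(z**5 + 6*z**4 + 12*z**3 + 12*z**2 + 11*z + 6)) dz by partial fractions, (-z**4 + z**3 + 9*z**2 + 21*z + 10)/(z**5 + 6*z**4 + 12*z**3 + 12*z**2 + 11*z + 6) = 2/(z**2 + 1) - 4/(z + 3) + 4/(z + 2) - 1/(z + 1): now ∫(-1/(z + 1)) dz + ∫(4/(z + 2)) dz + ∫(-4/(z + 3)) dz + ∫(2/(z**2 + 1)) dz.
Step 2. Evaluate the standard form [assuming z > -2]: now 4*log(z + 2) + ∫(-1/(z + 1)) dz + ∫(-4/(z + 3)) dz + ∫(2/(z**2 + 1)) dz.
Step 3. Evaluate the standard form [assuming z > -3]: now 4*log(z + 2) - 4*log(z + 3) + ∫(-1/(z + 1)) dz + ∫(2/(z**2 + 1)) dz.
Step 4. Evaluate the standard form [assuming z > -1]: now -log(z + 1) + 4*log(z + 2) - 4*log(z + 3) + ∫(2/(z**2 + 1)) dz.
Step 5. Evaluate the standard form: now -log(z + 1) + 4*log(z + 2) - 4*log(z + 3) + 2*atan(z).
Answer: -log(z + 1) + 4*log(z + 2) - 4*log(z + 3) + 2*atan(z).


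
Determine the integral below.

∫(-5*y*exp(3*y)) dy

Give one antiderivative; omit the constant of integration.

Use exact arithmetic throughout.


Answer: -5*y*exp(3*y)/3 + 5*exp(3*y)/9.


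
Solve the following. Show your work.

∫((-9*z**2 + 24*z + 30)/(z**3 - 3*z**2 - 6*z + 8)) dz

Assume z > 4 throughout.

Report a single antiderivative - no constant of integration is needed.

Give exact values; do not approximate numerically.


Step 1. Decompose ∫((-9*z**2 + 24*z + 30)/(z**3 - 3*z**2 - 6*z + 8)) dz by partial fractions, (-9*z**2 + 24*z + 30)/(z**3 - 3*z**2 - 6*z + 8) = -3/(z + 2) - 5/(z - 1) - 1/(z - 4): now ∫(-1/(z - 4)) dz + ∫(-5/(z - 1)) dz + ∫(-3/(z + 2)) dz.
Step 2. Evaluate the standard form [assuming z > -2]: now -3*log(z + 2) + ∫(-1/(z - 4)) dz + ∫(-5/(z - 1)) dz.
Step 3. Evaluate the standard form [assuming z > 1]: now -5*log(z - 1) - 3*log(z + 2) + ∫(-1/(z - 4)) dz.
Step 4. Evaluate the standard form [assuming z > 4]: now -log(z - 4) - 5*log(z - 1) - 3*log(z + 2).
Answer: -log(z - 4) - 5*log(z - 1) - 3*log(z + 2).


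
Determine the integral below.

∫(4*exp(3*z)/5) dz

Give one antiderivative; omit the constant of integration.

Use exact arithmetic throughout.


Answer: 4*exp(3*z)/15.


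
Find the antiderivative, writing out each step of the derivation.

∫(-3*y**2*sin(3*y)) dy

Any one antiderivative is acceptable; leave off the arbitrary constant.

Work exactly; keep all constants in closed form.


Step 1. Integrate ∫(-3*y**2*sin(3*y)) dy by parts with u = y**2, dv = (-3*sin(3*y)) dy, so v = cos(3*y): now y**2*cos(3*y) + ∫(-2*y*cos(3*y)) dy.
Step 2. Integrate ∫(-2*y*cos(3*y)) dy by parts with u = y, dv = (-2*cos(3*y)) dy, so v = -2*sin(3*y)/3: now y**2*cos(3*y) - 2*y*sin(3*y)/3 + ∫(2*sin(3*y)/3) dy.
Step 3. Evaluate the standard form: now y**2*cos(3*y) - 2*y*sin(3*y)/3 - 2*cos(3*y)/9.
Answer: y**2*cos(3*y) - 2*y*sin(3*y)/3 - 2*cos(3*y)/9.


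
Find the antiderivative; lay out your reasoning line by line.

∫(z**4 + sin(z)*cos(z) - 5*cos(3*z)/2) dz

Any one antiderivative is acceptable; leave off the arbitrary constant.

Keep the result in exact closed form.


Step 1. Rewrite: now ∫(z**4) dz + ∫(sin(z)*cos(z)) dz + ∫(-5*cos(3*z)/2) dz.
Step 2. Evaluate the standard form: now z**5/5 + ∫(sin(z)*cos(z)) dz + ∫(-5*cos(3*z)/2) dz.
Step 3. Substitute u = sin(z), turning ∫(sin(z)*cos(z)) dz into ∫(u) du: now z**5/5 + ∫(u) du + ∫(-5*cos(3*z)/2) dz.
Step 4. Evaluate the standard form: now u**2/2 + z**5/5 + ∫(-5*cos(3*z)/2) dz.
Step 5. Substitute back u = sin(z): now z**5/5 + sin(z)**2/2 + ∫(-5*cos(3*z)/2) dz.
Step 6. Evaluate the standard form: now z**5/5 + sin(z)**2/2 - 5*sin(3*z)/6.
Answer: z**5/5 + sin(z)**2/2 - 5*sin(3*z)/6.


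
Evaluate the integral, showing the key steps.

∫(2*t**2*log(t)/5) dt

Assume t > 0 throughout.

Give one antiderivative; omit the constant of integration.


Step 1. Integrate ∫(2*t**2*log(t)/5) dt by parts with u = log(t), dv = (2*t**2/5) dt, so v = 2*t**3/15 [assuming t > 0]: now 2*t**3*log(t)/15 + ∫(-2*t**2/15) dt.
Step 2. Evaluate the standard form: now 2*t**3*log(t)/15 - 2*t**3/45.
Answer: 2*t**3*log(t)/15 - 2*t**3/45.


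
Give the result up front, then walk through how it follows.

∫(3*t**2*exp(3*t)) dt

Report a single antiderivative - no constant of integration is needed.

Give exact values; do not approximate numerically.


The answer is t**2*exp(3*t) - 2*t*exp(3*t)/3 + 2*exp(3*t)/9.
Step 1. Integrate ∫(3*t**2*exp(3*t)) dt by parts with u = t**2, dv = (3*exp(3*t)) dt, so v = exp(3*t): now t**2*exp(3*t) + ∫(-2*t*exp(3*t)) dt.
Step 2. Integrate ∫(-2*t*exp(3*t)) dt by parts with u = t, dv = (-2*exp(3*t)) dt, so v = -2*exp(3*t)/3: now t**2*exp(3*t) - 2*t*exp(3*t)/3 + ∫(2*exp(3*t)/3) dt.
Step 3. Evaluate the standard form: now t**2*exp(3*t) - 2*t*exp(3*t)/3 + 2*exp(3*t)/9.
Answer: t**2*exp(3*t) - 2*t*exp(3*t)/3 + 2*exp(3*t)/9.


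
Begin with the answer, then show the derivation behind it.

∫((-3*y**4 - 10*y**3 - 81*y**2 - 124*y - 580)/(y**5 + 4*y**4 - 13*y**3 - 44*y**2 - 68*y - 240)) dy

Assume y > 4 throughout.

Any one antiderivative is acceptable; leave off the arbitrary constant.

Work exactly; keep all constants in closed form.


The answer is -3*log(y - 4) + 5*log(y + 3) - 5*log(y + 5) + 2*atan(y/2).
Step 1. Decompose ∫((-3*y**4 - 10*y**3 - 81*y**2 - 124*y - 580)/(y**5 + 4*y**4 - 13*y**3 - 44*y**2 - 68*y - 240)) dy by partial fractions, (-3*y**4 - 10*y**3 - 81*y**2 - 124*y - 580)/(y**5 + 4*y**4 - 13*y**3 - 44*y**2 - 68*y - 240) = 4/(y**2 + 4) - 5/(y + 5) + 5/(y + 3) - 3/(y - 4): now ∫(-3/(y - 4)) dy + ∫(5/(y + 3)) dy + ∫(-5/(y + 5)) dy + ∫(4/(y**2 + 4)) dy.
Step 2. Evaluate the standard form [assuming y > -5]: now -5*log(y + 5) + ∫(-3/(y - 4)) dy + ∫(5/(y + 3)) dy + ∫(4/(y**2 + 4)) dy.
Step 3. Evaluate the standard form [assuming y > 4]: now -3*log(y - 4) - 5*log(y + 5) + ∫(5/(y + 3)) dy + ∫(4/(y**2 + 4)) dy.
Step 4. Evaluate the standard form [assuming y > -3]: now -3*log(y - 4) + 5*log(y + 3) - 5*log(y + 5) + ∫(4/(y**2 + 4)) dy.
Step 5. Evaluate the standard form: now -3*log(y - 4) + 5*log(y + 3) - 5*log(y + 5) + 2*atan(y/2).
Answer: -3*log(y - 4) + 5*log(y + 3) - 5*log(y + 5) + 2*atan(y/2).
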